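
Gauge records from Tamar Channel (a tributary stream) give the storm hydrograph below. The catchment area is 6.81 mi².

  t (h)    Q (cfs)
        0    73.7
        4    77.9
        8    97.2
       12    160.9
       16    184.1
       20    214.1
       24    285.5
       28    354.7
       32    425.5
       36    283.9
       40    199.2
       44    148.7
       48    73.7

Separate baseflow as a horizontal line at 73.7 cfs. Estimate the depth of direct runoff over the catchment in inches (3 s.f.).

Direct runoff: 0.0, 4.2, 23.5, 87.2, 110.4, 140.4, 211.8, 281.0, 351.8, 210.2, 125.5, 75.0, 0.0 cfs; ΣQ_DR = 1621 cfs.
V = ΣQ_DR · Δt = 1621 × 14400 s = 2.334 × 10^7 ft³.
Over A = 6.81 mi², depth = V / A = 1.48 in.

d ≈ 1.48 in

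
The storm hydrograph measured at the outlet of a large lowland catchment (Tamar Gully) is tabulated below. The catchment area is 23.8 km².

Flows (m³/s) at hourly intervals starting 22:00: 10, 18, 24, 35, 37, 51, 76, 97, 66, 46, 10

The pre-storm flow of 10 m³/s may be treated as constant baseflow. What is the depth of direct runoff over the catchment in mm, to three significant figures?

d ≈ 54.5 mm

Direct runoff: 0.0, 8.0, 14.0, 25.0, 27.0, 41.0, 66.0, 87.0, 56.0, 36.0, 0.0 m³/s; ΣQ_DR = 360.0 m³/s.
V = ΣQ_DR · Δt = 360.0 × 3600 s = 1.296 × 10^6 m³.
Over A = 23.8 km², depth = V / A = 54.5 mm.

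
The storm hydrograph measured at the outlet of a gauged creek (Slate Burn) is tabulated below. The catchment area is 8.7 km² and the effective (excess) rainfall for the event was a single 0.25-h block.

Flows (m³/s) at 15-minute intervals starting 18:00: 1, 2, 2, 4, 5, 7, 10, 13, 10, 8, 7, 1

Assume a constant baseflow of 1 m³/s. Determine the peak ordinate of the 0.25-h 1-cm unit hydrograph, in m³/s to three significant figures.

Direct runoff: 0.0, 1.0, 1.0, 3.0, 4.0, 6.0, 9.0, 12.0, 9.0, 7.0, 6.0, 0.0 m³/s; ΣQ_DR = 58.00 m³/s, peak = 12.0 m³/s.
Runoff depth d = ΣQ_DR·Δt / A = 58.00 × 900 / (8.7 km²) = 6.000 mm.
The 1-cm UH is the DRH scaled by (10 mm)/d, so U_p = 12.0 × 10/6.000 = 20.0 m³/s.

U_p ≈ 20.0 m³/s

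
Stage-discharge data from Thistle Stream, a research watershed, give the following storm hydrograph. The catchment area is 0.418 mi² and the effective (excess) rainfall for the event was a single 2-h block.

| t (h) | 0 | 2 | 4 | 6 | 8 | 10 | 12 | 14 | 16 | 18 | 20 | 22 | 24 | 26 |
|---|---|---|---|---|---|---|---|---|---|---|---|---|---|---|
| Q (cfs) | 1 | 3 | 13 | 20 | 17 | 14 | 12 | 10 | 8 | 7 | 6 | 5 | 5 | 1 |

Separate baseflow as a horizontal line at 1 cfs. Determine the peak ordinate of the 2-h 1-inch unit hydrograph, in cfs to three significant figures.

Direct runoff: 0.0, 2.0, 12.0, 19.0, 16.0, 13.0, 11.0, 9.0, 7.0, 6.0, 5.0, 4.0, 4.0, 0.0 cfs; ΣQ_DR = 108.0 cfs, peak = 19.0 cfs.
Runoff depth d = ΣQ_DR·Δt / A = 108.0 × 7200 / (0.418 mi²) = 0.8007 in.
The 1-inch UH is the DRH scaled by (1 in)/d, so U_p = 19.0 × 1/0.8007 = 23.7 cfs.

U_p ≈ 23.7 cfs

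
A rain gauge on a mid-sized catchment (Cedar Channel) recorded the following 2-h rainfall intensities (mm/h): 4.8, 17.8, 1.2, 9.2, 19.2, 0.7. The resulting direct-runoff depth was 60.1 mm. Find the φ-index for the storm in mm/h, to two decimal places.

Only the 3 blocks with intensity above φ contribute runoff: 17.8, 9.2, 19.2 mm/h.
Σ(I−φ)·Δt = d  ⇒  (17.8+9.2+19.2 − 3φ)·2 = 60.1
φ = (46.20 − 60.1/2) / 3 = 5.38 mm/h.

φ ≈ 5.38 mm/h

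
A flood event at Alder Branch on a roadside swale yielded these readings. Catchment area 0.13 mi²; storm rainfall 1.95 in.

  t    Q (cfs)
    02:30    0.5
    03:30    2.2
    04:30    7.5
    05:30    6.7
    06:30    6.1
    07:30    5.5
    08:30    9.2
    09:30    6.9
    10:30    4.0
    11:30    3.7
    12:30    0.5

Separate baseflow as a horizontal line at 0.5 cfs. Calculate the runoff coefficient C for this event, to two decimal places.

C ≈ 0.29

ΣQ_DR = 47.30 cfs; V = ΣQ_DR·Δt = 1.703 × 10^5 ft³.
Runoff depth d = V / A = 0.5638 in.
C = d / P = 0.5638 / 1.95 = 0.29.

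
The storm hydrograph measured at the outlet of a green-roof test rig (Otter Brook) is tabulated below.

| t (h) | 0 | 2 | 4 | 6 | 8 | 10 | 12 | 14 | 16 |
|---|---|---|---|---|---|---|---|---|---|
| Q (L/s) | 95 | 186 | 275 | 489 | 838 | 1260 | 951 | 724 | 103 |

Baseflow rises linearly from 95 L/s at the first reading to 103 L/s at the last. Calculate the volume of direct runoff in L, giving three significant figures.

V ≈ 2.90 × 10^7 L

Direct-runoff ordinates (Q − Q_b): 0.00, 90.00, 178.00, 391.00, 739.00, 1160.00, 850.00, 622.00, 0.00 L/s.
ΣQ_DR = 4030 L/s.
With Δt = 2 h = 7200 s, V = ΣQ_DR · Δt = 4030 × 7200 = 2.90 × 10^7 L.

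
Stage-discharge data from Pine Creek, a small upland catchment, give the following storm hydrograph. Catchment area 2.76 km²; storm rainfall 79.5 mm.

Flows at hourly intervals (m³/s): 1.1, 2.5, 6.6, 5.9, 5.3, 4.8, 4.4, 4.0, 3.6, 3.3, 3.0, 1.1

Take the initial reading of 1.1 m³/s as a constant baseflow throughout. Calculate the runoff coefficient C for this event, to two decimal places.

ΣQ_DR = 32.40 m³/s; V = ΣQ_DR·Δt = 1.166 × 10^5 m³.
Runoff depth d = V / A = 42.26 mm.
C = d / P = 42.26 / 79.5 = 0.53.

C ≈ 0.53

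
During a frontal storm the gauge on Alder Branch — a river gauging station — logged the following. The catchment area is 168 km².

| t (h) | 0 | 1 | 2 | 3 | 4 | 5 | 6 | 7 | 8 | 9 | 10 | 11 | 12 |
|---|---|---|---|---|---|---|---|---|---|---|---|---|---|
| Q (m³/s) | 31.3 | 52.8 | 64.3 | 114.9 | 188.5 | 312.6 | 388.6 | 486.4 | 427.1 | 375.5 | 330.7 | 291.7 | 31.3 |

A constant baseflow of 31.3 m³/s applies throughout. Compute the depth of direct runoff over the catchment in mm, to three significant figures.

d ≈ 57.6 mm

Direct runoff: 0.0, 21.5, 33.0, 83.6, 157.2, 281.3, 357.3, 455.1, 395.8, 344.2, 299.4, 260.4, 0.0 m³/s; ΣQ_DR = 2689 m³/s.
V = ΣQ_DR · Δt = 2689 × 3600 s = 9.680 × 10^6 m³.
Over A = 168 km², depth = V / A = 57.6 mm.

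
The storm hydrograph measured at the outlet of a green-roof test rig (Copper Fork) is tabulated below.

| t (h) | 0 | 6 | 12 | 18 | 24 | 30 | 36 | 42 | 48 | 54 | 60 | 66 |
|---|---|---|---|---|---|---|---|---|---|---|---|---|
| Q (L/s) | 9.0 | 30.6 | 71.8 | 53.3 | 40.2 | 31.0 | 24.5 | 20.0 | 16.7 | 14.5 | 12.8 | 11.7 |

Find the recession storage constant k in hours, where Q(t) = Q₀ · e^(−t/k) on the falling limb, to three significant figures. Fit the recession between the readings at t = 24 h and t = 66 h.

On the falling limb, Q drops from 40.2 to 11.7 L/s between t = 24 h and t = 66 h (Δt = 42 h).
k = −Δt / ln(Q₂/Q₁) = −42 / ln(11.7/40.2) = 34.0 h.

k ≈ 34.0 h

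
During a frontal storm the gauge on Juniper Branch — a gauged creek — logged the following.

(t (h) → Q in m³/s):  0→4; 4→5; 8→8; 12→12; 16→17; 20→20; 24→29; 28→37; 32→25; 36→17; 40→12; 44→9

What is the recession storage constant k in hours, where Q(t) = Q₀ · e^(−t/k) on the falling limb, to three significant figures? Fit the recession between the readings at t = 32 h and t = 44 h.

On the falling limb, Q drops from 25 to 9 m³/s between t = 32 h and t = 44 h (Δt = 12 h).
k = −Δt / ln(Q₂/Q₁) = −12 / ln(9/25) = 11.7 h.

k ≈ 11.7 h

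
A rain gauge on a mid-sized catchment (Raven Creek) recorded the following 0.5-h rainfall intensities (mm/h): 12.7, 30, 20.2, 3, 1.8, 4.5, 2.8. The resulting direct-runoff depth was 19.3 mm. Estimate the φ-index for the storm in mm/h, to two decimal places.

φ ≈ 8.10 mm/h

Only the 3 blocks with intensity above φ contribute runoff: 12.7, 30, 20.2 mm/h.
Σ(I−φ)·Δt = d  ⇒  (12.7+30+20.2 − 3φ)·0.5 = 19.3
φ = (62.90 − 19.3/0.5) / 3 = 8.10 mm/h.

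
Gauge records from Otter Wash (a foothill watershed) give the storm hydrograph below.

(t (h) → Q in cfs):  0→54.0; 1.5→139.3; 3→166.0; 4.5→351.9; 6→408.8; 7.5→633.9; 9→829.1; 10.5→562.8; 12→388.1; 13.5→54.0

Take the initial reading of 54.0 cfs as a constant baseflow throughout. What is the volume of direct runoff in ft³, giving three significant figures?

V ≈ 1.65 × 10^7 ft³

Direct-runoff ordinates (Q − Q_b): 0.0, 85.3, 112.0, 297.9, 354.8, 579.9, 775.1, 508.8, 334.1, 0.0 cfs.
ΣQ_DR = 3048 cfs.
With Δt = 1.5 h = 5400 s, V = ΣQ_DR · Δt = 3048 × 5400 = 1.65 × 10^7 ft³.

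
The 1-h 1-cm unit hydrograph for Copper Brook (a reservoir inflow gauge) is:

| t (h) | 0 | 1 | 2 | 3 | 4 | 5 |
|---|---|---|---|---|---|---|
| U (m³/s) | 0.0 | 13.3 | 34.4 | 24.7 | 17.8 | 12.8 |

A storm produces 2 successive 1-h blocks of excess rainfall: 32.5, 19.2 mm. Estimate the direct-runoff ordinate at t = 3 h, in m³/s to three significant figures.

By discrete convolution, Q_j = Σ (P_i / 10 mm) · U_{j−i}.
At t = 3 h (j=3): Q = (32.5/10)·24.7 + (19.2/10)·34.4 = 146 m³/s.

Q ≈ 146 m³/s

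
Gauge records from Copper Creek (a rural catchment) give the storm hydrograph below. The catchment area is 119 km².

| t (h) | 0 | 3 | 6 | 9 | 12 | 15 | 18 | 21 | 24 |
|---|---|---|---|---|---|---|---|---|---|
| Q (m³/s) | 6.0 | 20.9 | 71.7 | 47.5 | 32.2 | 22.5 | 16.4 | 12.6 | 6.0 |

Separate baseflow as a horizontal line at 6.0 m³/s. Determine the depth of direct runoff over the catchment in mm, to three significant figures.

d ≈ 16.5 mm

Direct runoff: 0.0, 14.9, 65.7, 41.5, 26.2, 16.5, 10.4, 6.6, 0.0 m³/s; ΣQ_DR = 181.8 m³/s.
V = ΣQ_DR · Δt = 181.8 × 10800 s = 1.963 × 10^6 m³.
Over A = 119 km², depth = V / A = 16.5 mm.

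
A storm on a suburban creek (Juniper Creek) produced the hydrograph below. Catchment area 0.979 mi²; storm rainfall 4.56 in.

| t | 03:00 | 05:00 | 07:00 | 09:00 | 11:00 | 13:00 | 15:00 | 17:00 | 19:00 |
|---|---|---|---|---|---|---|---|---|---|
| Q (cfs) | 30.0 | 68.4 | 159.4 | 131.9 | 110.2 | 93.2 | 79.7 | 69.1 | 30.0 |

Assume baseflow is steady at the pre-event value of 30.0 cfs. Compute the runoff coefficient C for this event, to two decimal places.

ΣQ_DR = 501.9 cfs; V = ΣQ_DR·Δt = 3.614 × 10^6 ft³.
Runoff depth d = V / A = 1.589 in.
C = d / P = 1.589 / 4.56 = 0.35.

C ≈ 0.35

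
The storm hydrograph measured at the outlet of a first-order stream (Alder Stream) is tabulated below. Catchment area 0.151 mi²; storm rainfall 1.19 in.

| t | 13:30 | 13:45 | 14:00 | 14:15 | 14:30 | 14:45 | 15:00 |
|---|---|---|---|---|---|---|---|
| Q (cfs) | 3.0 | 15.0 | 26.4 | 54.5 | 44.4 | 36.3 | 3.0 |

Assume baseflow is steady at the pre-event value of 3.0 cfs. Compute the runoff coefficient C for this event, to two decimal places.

C ≈ 0.35

ΣQ_DR = 161.6 cfs; V = ΣQ_DR·Δt = 1.454 × 10^5 ft³.
Runoff depth d = V / A = 0.4146 in.
C = d / P = 0.4146 / 1.19 = 0.35.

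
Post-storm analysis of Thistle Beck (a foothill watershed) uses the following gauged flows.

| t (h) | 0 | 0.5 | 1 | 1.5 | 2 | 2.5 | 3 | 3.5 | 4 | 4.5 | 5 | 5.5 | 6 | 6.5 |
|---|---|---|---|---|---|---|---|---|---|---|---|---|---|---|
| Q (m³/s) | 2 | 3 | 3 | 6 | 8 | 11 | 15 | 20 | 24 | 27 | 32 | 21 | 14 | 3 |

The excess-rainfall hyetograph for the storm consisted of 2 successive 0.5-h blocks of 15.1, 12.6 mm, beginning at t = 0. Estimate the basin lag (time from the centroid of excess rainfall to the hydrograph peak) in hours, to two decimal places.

Centroid of excess rainfall: t_c = Σ P_i·t̄_i / ΣP_i = 0.4774 h (block centres at 0.25, 0.75 h).
Hydrograph peak occurs at t = 5 h, so basin lag t_L = 5 − 0.4774 = 4.52 h.

t_L ≈ 4.52 h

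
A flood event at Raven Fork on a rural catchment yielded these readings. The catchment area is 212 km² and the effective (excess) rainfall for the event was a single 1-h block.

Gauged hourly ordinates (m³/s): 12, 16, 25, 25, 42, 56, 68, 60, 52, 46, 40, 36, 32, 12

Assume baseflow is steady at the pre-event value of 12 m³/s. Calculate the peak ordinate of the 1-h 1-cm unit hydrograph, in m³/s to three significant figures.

Direct runoff: 0.0, 4.0, 13.0, 13.0, 30.0, 44.0, 56.0, 48.0, 40.0, 34.0, 28.0, 24.0, 20.0, 0.0 m³/s; ΣQ_DR = 354.0 m³/s, peak = 56.0 m³/s.
Runoff depth d = ΣQ_DR·Δt / A = 354.0 × 3600 / (212 km²) = 6.011 mm.
The 1-cm UH is the DRH scaled by (10 mm)/d, so U_p = 56.0 × 10/6.011 = 93.2 m³/s.

U_p ≈ 93.2 m³/s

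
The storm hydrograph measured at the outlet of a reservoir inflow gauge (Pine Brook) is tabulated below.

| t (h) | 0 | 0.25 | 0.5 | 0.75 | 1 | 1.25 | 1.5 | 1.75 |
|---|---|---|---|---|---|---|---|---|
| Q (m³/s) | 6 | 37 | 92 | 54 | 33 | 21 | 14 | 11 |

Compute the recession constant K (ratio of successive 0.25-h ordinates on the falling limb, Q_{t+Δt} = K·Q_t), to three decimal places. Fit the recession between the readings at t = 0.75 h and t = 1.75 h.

Using the recession-limb readings at t = 0.75 h and t = 1.75 h: Q falls from 54 to 11 m³/s over 4 intervals.
K = (Q₂/Q₁)^(1/4) = (11/54)^(1/4) = 0.672.

K ≈ 0.672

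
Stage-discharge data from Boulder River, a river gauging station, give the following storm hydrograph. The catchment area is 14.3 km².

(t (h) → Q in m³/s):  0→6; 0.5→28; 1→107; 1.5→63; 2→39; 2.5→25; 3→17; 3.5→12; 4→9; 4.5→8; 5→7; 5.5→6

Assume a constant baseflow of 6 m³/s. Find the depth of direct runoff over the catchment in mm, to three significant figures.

Direct runoff: 0.0, 22.0, 101.0, 57.0, 33.0, 19.0, 11.0, 6.0, 3.0, 2.0, 1.0, 0.0 m³/s; ΣQ_DR = 255.0 m³/s.
V = ΣQ_DR · Δt = 255.0 × 1800 s = 4.590 × 10^5 m³.
Over A = 14.3 km², depth = V / A = 32.1 mm.

d ≈ 32.1 mm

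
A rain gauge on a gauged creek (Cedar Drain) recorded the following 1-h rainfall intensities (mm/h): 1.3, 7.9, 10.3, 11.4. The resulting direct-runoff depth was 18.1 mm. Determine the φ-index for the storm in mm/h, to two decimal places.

φ ≈ 3.83 mm/h

Only the 3 blocks with intensity above φ contribute runoff: 7.9, 10.3, 11.4 mm/h.
Σ(I−φ)·Δt = d  ⇒  (7.9+10.3+11.4 − 3φ)·1 = 18.1
φ = (29.60 − 18.1/1) / 3 = 3.83 mm/h.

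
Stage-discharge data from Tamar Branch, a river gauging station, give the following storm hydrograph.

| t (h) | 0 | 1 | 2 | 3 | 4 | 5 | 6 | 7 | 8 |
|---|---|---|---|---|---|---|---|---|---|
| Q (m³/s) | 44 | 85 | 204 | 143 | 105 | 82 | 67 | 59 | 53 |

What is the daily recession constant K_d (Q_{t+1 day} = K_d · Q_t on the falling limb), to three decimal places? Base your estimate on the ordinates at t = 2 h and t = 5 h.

Between t = 2 h and t = 5 h the flow falls from 204 to 82 m³/s over 3×1 h = 3 h.
Per-interval ratio K = (82/204)^(1/3) = 0.7380; K_d = K^(24/1) = 0.001.

K_d ≈ 0.001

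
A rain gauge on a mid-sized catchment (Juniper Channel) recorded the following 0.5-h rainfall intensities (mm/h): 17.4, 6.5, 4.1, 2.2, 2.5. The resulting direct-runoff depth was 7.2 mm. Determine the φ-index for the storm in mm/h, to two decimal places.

φ ≈ 4.75 mm/h

Only the 2 blocks with intensity above φ contribute runoff: 17.4, 6.5 mm/h.
Σ(I−φ)·Δt = d  ⇒  (17.4+6.5 − 2φ)·0.5 = 7.2
φ = (23.90 − 7.2/0.5) / 2 = 4.75 mm/h.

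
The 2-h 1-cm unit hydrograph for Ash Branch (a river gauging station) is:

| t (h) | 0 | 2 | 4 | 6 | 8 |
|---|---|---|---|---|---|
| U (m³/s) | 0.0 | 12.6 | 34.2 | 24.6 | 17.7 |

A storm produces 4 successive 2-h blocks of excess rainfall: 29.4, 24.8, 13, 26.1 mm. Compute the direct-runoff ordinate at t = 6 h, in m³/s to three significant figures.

By discrete convolution, Q_j = Σ (P_i / 10 mm) · U_{j−i}.
At t = 6 h (j=3): Q = (29.4/10)·24.6 + (24.8/10)·34.2 + (13/10)·12.6 + (26.1/10)·0.0 = 174 m³/s.

Q ≈ 174 m³/s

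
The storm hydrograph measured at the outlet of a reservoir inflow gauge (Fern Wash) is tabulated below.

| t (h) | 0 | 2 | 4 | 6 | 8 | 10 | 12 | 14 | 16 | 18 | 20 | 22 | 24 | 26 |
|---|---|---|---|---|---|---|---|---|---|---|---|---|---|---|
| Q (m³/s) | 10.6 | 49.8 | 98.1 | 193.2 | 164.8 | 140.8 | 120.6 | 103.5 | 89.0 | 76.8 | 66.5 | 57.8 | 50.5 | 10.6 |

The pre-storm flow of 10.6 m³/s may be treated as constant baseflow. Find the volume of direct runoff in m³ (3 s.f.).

V ≈ 7.81 × 10^6 m³

Direct-runoff ordinates (Q − Q_b): 0.0, 39.2, 87.5, 182.6, 154.2, 130.2, 110.0, 92.9, 78.4, 66.2, 55.9, 47.2, 39.9, 0.0 m³/s.
ΣQ_DR = 1084 m³/s.
With Δt = 2 h = 7200 s, V = ΣQ_DR · Δt = 1084 × 7200 = 7.81 × 10^6 m³.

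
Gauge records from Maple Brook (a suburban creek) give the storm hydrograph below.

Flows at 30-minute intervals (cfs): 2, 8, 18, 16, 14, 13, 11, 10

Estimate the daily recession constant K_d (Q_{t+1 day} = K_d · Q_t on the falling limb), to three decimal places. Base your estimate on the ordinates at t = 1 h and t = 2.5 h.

Between t = 1 h and t = 2.5 h the flow falls from 18 to 13 cfs over 3×0.5 h = 1.5 h.
Per-interval ratio K = (13/18)^(1/3) = 0.8972; K_d = K^(24/0.5) = 0.005.

K_d ≈ 0.005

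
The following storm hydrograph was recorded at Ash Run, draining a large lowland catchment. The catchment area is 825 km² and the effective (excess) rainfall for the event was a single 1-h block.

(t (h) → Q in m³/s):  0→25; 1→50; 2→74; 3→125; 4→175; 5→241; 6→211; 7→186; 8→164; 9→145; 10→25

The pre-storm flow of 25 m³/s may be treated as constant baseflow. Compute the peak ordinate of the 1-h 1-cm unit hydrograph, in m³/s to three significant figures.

Direct runoff: 0.0, 25.0, 49.0, 100.0, 150.0, 216.0, 186.0, 161.0, 139.0, 120.0, 0.0 m³/s; ΣQ_DR = 1146 m³/s, peak = 216.0 m³/s.
Runoff depth d = ΣQ_DR·Δt / A = 1146 × 3600 / (825 km²) = 5.001 mm.
The 1-cm UH is the DRH scaled by (10 mm)/d, so U_p = 216.0 × 10/5.001 = 432 m³/s.

U_p ≈ 432 m³/s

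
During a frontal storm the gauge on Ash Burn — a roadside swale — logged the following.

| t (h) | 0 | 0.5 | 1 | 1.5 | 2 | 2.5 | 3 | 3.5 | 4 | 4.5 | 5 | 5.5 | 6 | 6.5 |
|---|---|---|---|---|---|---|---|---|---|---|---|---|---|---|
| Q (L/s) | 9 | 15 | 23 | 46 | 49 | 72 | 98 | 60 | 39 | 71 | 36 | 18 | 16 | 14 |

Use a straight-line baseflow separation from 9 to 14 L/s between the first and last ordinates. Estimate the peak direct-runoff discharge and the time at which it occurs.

Subtracting baseflow gives direct-runoff ordinates: 0.00, 5.62, 13.23, 35.85, 38.46, 61.08, 86.69, 48.31, 26.92, 58.54, 23.15, 4.77, 2.38, 0.00 L/s.
The maximum is 86.69 L/s, occurring at the reading for t = 3 h.

Q_p = 86.69 L/s at t = 3 h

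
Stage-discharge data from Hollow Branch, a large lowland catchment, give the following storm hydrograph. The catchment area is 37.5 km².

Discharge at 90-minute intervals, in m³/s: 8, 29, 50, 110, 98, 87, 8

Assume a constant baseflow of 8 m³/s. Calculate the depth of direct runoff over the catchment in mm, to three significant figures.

d ≈ 48.1 mm

Direct runoff: 0.0, 21.0, 42.0, 102.0, 90.0, 79.0, 0.0 m³/s; ΣQ_DR = 334.0 m³/s.
V = ΣQ_DR · Δt = 334.0 × 5400 s = 1.804 × 10^6 m³.
Over A = 37.5 km², depth = V / A = 48.1 mm.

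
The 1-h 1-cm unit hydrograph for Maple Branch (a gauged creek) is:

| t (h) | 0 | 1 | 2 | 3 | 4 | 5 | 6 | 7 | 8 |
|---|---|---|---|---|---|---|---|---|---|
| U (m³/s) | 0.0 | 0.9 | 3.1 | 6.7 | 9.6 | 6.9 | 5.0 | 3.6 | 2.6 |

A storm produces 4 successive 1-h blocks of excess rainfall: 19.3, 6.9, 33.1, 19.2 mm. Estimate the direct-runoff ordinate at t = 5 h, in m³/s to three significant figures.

Q ≈ 48.1 m³/s

By discrete convolution, Q_j = Σ (P_i / 10 mm) · U_{j−i}.
At t = 5 h (j=5): Q = (19.3/10)·6.9 + (6.9/10)·9.6 + (33.1/10)·6.7 + (19.2/10)·3.1 = 48.1 m³/s.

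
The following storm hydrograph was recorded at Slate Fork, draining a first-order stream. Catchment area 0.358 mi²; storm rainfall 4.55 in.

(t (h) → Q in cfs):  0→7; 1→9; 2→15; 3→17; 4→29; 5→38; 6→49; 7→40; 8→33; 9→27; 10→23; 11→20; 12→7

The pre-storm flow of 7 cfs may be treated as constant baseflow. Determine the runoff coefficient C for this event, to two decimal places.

ΣQ_DR = 223.0 cfs; V = ΣQ_DR·Δt = 8.028 × 10^5 ft³.
Runoff depth d = V / A = 0.9652 in.
C = d / P = 0.9652 / 4.55 = 0.21.

C ≈ 0.21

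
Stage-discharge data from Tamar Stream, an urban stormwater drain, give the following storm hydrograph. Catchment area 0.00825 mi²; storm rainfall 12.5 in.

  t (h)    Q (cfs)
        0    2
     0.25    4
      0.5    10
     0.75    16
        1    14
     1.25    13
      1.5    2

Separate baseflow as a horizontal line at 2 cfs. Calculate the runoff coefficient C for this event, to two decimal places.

C ≈ 0.18

ΣQ_DR = 47.00 cfs; V = ΣQ_DR·Δt = 42300 ft³.
Runoff depth d = V / A = 2.207 in.
C = d / P = 2.207 / 12.5 = 0.18.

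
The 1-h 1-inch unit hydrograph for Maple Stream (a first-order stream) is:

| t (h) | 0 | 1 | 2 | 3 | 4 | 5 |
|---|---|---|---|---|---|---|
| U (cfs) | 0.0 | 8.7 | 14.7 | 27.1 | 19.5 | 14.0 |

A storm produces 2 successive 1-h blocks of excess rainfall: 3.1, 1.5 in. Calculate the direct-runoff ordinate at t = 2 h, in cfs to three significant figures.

By discrete convolution, Q_j = Σ (P_i / 1 in) · U_{j−i}.
At t = 2 h (j=2): Q = (3.1/1)·14.7 + (1.5/1)·8.7 = 58.6 cfs.

Q ≈ 58.6 cfs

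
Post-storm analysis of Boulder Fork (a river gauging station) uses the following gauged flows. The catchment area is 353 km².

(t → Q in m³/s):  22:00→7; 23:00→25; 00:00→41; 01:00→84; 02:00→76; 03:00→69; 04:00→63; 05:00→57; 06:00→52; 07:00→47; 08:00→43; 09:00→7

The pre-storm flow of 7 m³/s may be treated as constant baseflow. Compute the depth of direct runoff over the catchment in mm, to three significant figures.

Direct runoff: 0.0, 18.0, 34.0, 77.0, 69.0, 62.0, 56.0, 50.0, 45.0, 40.0, 36.0, 0.0 m³/s; ΣQ_DR = 487.0 m³/s.
V = ΣQ_DR · Δt = 487.0 × 3600 s = 1.753 × 10^6 m³.
Over A = 353 km², depth = V / A = 4.97 mm.

d ≈ 4.97 mm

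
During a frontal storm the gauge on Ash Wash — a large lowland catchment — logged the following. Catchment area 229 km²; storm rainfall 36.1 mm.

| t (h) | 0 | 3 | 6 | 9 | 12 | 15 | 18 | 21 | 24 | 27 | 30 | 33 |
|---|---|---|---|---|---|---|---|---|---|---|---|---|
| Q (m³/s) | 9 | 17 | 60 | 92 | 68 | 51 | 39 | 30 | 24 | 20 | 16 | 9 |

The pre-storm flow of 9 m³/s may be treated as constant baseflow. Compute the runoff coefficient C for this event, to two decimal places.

ΣQ_DR = 327.0 m³/s; V = ΣQ_DR·Δt = 3.532 × 10^6 m³.
Runoff depth d = V / A = 15.42 mm.
C = d / P = 15.42 / 36.1 = 0.43.

C ≈ 0.43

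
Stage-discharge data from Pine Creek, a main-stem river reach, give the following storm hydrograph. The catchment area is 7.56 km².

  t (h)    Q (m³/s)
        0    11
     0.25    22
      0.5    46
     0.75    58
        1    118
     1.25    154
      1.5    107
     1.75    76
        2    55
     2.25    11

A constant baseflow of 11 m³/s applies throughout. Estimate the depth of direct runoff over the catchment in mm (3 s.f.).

d ≈ 65.2 mm

Direct runoff: 0.0, 11.0, 35.0, 47.0, 107.0, 143.0, 96.0, 65.0, 44.0, 0.0 m³/s; ΣQ_DR = 548.0 m³/s.
V = ΣQ_DR · Δt = 548.0 × 900 s = 4.932 × 10^5 m³.
Over A = 7.56 km², depth = V / A = 65.2 mm.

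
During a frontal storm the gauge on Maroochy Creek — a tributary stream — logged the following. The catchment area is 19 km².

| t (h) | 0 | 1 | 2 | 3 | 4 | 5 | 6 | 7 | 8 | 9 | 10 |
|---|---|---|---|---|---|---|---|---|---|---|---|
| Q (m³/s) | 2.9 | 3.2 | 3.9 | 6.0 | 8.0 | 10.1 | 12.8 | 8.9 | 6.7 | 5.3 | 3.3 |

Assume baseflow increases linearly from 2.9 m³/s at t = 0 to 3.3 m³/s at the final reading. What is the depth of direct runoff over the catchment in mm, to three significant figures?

Direct runoff: 0.00, 0.26, 0.92, 2.98, 4.94, 7.00, 9.66, 5.72, 3.48, 2.04, 0.00 m³/s; ΣQ_DR = 37.00 m³/s.
V = ΣQ_DR · Δt = 37.00 × 3600 s = 1.332 × 10^5 m³.
Over A = 19 km², depth = V / A = 7.01 mm.

d ≈ 7.01 mm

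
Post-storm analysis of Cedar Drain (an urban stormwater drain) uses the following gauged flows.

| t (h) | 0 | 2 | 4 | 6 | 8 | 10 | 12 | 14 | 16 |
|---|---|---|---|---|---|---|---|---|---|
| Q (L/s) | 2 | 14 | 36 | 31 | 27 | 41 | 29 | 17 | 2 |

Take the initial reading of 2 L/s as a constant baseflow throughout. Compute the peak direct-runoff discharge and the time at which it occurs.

Q_p = 39.0 L/s at t = 10 h

Subtracting baseflow gives direct-runoff ordinates: 0.0, 12.0, 34.0, 29.0, 25.0, 39.0, 27.0, 15.0, 0.0 L/s.
The maximum is 39.0 L/s, occurring at the reading for t = 10 h.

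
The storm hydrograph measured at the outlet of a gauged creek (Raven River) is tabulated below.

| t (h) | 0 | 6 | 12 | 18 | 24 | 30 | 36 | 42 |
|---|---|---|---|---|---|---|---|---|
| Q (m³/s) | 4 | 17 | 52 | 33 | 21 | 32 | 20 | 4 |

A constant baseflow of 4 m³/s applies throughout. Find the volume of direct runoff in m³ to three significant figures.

Direct-runoff ordinates (Q − Q_b): 0.0, 13.0, 48.0, 29.0, 17.0, 28.0, 16.0, 0.0 m³/s.
ΣQ_DR = 151.0 m³/s.
With Δt = 6 h = 21600 s, V = ΣQ_DR · Δt = 151.0 × 21600 = 3.26 × 10^6 m³.

V ≈ 3.26 × 10^6 m³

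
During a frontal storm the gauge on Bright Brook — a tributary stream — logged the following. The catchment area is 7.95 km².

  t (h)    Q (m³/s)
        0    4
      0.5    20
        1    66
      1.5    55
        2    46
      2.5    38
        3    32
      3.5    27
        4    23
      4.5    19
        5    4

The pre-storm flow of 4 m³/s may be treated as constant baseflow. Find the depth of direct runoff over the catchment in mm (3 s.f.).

Direct runoff: 0.0, 16.0, 62.0, 51.0, 42.0, 34.0, 28.0, 23.0, 19.0, 15.0, 0.0 m³/s; ΣQ_DR = 290.0 m³/s.
V = ΣQ_DR · Δt = 290.0 × 1800 s = 5.220 × 10^5 m³.
Over A = 7.95 km², depth = V / A = 65.7 mm.

d ≈ 65.7 mm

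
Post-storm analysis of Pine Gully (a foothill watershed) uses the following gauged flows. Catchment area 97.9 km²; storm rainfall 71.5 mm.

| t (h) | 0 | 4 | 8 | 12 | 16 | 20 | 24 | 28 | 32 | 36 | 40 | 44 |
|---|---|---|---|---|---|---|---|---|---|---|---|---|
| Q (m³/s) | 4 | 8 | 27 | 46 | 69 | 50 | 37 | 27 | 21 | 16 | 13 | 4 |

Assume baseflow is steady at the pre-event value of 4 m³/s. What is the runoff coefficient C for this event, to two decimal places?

C ≈ 0.56

ΣQ_DR = 274.0 m³/s; V = ΣQ_DR·Δt = 3.946 × 10^6 m³.
Runoff depth d = V / A = 40.30 mm.
C = d / P = 40.30 / 71.5 = 0.56.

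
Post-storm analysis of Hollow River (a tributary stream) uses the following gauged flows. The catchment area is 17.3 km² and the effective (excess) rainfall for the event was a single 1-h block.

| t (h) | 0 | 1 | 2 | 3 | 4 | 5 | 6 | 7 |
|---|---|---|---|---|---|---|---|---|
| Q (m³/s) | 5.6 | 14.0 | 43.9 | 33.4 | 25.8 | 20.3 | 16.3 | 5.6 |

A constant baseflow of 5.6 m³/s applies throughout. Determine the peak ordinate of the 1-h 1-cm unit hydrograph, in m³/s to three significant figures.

U_p ≈ 15.3 m³/s

Direct runoff: 0.0, 8.4, 38.3, 27.8, 20.2, 14.7, 10.7, 0.0 m³/s; ΣQ_DR = 120.1 m³/s, peak = 38.3 m³/s.
Runoff depth d = ΣQ_DR·Δt / A = 120.1 × 3600 / (17.3 km²) = 24.99 mm.
The 1-cm UH is the DRH scaled by (10 mm)/d, so U_p = 38.3 × 10/24.99 = 15.3 m³/s.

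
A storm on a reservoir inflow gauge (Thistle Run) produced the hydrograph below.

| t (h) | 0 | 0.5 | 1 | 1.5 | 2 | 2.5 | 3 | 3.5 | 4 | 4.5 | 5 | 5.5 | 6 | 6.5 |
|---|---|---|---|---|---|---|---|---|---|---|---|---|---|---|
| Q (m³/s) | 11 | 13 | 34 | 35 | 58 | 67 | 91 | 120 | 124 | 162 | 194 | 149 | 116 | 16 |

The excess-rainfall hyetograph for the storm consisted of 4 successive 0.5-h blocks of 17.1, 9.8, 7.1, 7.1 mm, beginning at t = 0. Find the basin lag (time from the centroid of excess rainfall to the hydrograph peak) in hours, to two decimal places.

Centroid of excess rainfall: t_c = Σ P_i·t̄_i / ΣP_i = 0.8011 h (block centres at 0.25, 0.75, 1.25, 1.75 h).
Hydrograph peak occurs at t = 5 h, so basin lag t_L = 5 − 0.8011 = 4.20 h.

t_L ≈ 4.20 h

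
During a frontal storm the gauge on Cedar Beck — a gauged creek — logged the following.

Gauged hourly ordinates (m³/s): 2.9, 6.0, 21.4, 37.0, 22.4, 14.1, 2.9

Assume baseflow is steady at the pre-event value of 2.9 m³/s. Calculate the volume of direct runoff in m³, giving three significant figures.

V ≈ 3.11 × 10^5 m³

Direct-runoff ordinates (Q − Q_b): 0.0, 3.1, 18.5, 34.1, 19.5, 11.2, 0.0 m³/s.
ΣQ_DR = 86.40 m³/s.
With Δt = 1 h = 3600 s, V = ΣQ_DR · Δt = 86.40 × 3600 = 3.11 × 10^5 m³.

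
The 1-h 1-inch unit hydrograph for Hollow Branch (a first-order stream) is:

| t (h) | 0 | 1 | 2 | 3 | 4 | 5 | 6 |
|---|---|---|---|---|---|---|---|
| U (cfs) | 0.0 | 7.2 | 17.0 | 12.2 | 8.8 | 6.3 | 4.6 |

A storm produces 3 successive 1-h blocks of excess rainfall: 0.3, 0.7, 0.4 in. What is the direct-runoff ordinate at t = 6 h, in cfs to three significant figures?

By discrete convolution, Q_j = Σ (P_i / 1 in) · U_{j−i}.
At t = 6 h (j=6): Q = (0.3/1)·4.6 + (0.7/1)·6.3 + (0.4/1)·8.8 = 9.31 cfs.

Q ≈ 9.31 cfs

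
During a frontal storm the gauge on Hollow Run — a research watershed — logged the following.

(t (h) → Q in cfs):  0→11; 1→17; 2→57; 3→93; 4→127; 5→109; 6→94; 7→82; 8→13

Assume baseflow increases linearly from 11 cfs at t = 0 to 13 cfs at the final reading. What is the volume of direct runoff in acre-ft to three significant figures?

Direct-runoff ordinates (Q − Q_b): 0.00, 5.75, 45.50, 81.25, 115.00, 96.75, 81.50, 69.25, 0.00 cfs.
ΣQ_DR = 495.0 cfs.
With Δt = 1 h = 3600 s, V = ΣQ_DR · Δt = 495.0 × 3600 = 1.78 × 10^6 ft³ = 40.9 acre-ft.

V ≈ 40.9 acre-ft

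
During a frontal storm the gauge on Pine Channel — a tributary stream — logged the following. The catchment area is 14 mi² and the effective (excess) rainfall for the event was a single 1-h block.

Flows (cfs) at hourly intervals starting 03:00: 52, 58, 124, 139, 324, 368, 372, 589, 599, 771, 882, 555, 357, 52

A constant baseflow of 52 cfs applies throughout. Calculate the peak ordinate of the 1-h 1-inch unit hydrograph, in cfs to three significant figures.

U_p ≈ 1660 cfs

Direct runoff: 0.0, 6.0, 72.0, 87.0, 272.0, 316.0, 320.0, 537.0, 547.0, 719.0, 830.0, 503.0, 305.0, 0.0 cfs; ΣQ_DR = 4514 cfs, peak = 830.0 cfs.
Runoff depth d = ΣQ_DR·Δt / A = 4514 × 3600 / (14 mi²) = 0.4996 in.
The 1-inch UH is the DRH scaled by (1 in)/d, so U_p = 830.0 × 1/0.4996 = 1660 cfs.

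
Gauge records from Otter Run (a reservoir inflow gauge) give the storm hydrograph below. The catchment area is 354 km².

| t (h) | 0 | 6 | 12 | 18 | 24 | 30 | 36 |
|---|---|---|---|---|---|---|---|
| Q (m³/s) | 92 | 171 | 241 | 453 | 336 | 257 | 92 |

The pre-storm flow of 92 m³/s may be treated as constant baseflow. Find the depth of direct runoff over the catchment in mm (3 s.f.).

Direct runoff: 0.0, 79.0, 149.0, 361.0, 244.0, 165.0, 0.0 m³/s; ΣQ_DR = 998.0 m³/s.
V = ΣQ_DR · Δt = 998.0 × 21600 s = 2.156 × 10^7 m³.
Over A = 354 km², depth = V / A = 60.9 mm.

d ≈ 60.9 mm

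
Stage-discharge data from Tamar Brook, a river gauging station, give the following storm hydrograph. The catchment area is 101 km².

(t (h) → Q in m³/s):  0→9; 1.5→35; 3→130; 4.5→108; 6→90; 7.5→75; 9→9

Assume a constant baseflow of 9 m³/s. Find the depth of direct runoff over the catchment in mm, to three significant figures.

d ≈ 21.0 mm

Direct runoff: 0.0, 26.0, 121.0, 99.0, 81.0, 66.0, 0.0 m³/s; ΣQ_DR = 393.0 m³/s.
V = ΣQ_DR · Δt = 393.0 × 5400 s = 2.122 × 10^6 m³.
Over A = 101 km², depth = V / A = 21.0 mm.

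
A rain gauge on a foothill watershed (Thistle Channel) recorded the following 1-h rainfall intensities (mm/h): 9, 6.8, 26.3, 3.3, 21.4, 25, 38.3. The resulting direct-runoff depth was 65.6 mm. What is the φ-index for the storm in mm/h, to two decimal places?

Only the 4 blocks with intensity above φ contribute runoff: 26.3, 21.4, 25, 38.3 mm/h.
Σ(I−φ)·Δt = d  ⇒  (26.3+21.4+25+38.3 − 4φ)·1 = 65.6
φ = (111.0 − 65.6/1) / 4 = 11.35 mm/h.

φ ≈ 11.35 mm/h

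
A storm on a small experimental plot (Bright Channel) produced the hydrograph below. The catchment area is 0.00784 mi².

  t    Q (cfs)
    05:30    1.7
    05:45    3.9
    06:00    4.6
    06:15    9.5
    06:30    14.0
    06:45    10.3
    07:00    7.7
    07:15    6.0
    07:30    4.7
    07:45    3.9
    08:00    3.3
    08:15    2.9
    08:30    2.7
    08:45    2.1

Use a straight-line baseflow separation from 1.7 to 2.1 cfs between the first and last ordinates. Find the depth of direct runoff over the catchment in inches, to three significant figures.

d ≈ 2.51 in

Direct runoff: 0.00, 2.17, 2.84, 7.71, 12.18, 8.45, 5.82, 4.08, 2.75, 1.92, 1.29, 0.86, 0.63, 0.00 cfs; ΣQ_DR = 50.70 cfs.
V = ΣQ_DR · Δt = 50.70 × 900 s = 45630 ft³.
Over A = 0.00784 mi², depth = V / A = 2.51 in.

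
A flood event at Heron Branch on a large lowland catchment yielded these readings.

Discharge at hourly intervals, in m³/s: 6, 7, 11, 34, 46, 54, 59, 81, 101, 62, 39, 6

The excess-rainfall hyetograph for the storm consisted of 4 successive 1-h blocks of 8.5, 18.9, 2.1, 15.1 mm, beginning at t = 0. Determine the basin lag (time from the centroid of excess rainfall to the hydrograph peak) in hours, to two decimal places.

Centroid of excess rainfall: t_c = Σ P_i·t̄_i / ΣP_i = 2.0336 h (block centres at 0.5, 1.5, 2.5, 3.5 h).
Hydrograph peak occurs at t = 8 h, so basin lag t_L = 8 − 2.0336 = 5.97 h.

t_L ≈ 5.97 h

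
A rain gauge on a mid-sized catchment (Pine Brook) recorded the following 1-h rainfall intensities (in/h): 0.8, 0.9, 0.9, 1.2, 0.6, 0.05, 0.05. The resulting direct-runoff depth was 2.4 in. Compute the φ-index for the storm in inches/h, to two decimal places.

Only the 5 blocks with intensity above φ contribute runoff: 0.8, 0.9, 0.9, 1.2, 0.6 in/h.
Σ(I−φ)·Δt = d  ⇒  (0.8+0.9+0.9+1.2+0.6 − 5φ)·1 = 2.4
φ = (4.400 − 2.4/1) / 5 = 0.40 in/h.

φ ≈ 0.40 in/h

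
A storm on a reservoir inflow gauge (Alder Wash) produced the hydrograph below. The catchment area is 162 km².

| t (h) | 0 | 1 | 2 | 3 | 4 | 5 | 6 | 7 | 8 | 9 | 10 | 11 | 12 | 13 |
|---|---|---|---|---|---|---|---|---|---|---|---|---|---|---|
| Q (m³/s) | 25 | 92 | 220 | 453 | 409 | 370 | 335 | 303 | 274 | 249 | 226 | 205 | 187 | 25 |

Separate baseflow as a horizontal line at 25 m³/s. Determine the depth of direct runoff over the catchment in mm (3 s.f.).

Direct runoff: 0.0, 67.0, 195.0, 428.0, 384.0, 345.0, 310.0, 278.0, 249.0, 224.0, 201.0, 180.0, 162.0, 0.0 m³/s; ΣQ_DR = 3023 m³/s.
V = ΣQ_DR · Δt = 3023 × 3600 s = 1.088 × 10^7 m³.
Over A = 162 km², depth = V / A = 67.2 mm.

d ≈ 67.2 mm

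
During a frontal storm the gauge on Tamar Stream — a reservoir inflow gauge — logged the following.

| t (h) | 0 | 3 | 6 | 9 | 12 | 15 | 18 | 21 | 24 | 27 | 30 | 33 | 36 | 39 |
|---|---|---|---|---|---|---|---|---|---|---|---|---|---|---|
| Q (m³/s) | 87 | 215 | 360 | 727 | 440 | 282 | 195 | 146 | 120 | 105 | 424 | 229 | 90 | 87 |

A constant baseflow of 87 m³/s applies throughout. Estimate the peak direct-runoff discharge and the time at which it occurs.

Subtracting baseflow gives direct-runoff ordinates: 0.0, 128.0, 273.0, 640.0, 353.0, 195.0, 108.0, 59.0, 33.0, 18.0, 337.0, 142.0, 3.0, 0.0 m³/s.
The maximum is 640.0 m³/s, occurring at the reading for t = 9 h.

Q_p = 640.0 m³/s at t = 9 h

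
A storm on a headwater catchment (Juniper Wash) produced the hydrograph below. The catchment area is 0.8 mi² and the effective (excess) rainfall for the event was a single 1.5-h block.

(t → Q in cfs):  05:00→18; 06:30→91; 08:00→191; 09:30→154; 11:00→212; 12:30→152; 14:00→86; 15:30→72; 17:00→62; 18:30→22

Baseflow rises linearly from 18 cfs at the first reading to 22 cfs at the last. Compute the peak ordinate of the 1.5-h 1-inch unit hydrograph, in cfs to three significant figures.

Direct runoff: 0.00, 72.56, 172.11, 134.67, 192.22, 131.78, 65.33, 50.89, 40.44, 0.00 cfs; ΣQ_DR = 860.0 cfs, peak = 192.22 cfs.
Runoff depth d = ΣQ_DR·Δt / A = 860.0 × 5400 / (0.8 mi²) = 2.499 in.
The 1-inch UH is the DRH scaled by (1 in)/d, so U_p = 192.22 × 1/2.499 = 76.9 cfs.

U_p ≈ 76.9 cfs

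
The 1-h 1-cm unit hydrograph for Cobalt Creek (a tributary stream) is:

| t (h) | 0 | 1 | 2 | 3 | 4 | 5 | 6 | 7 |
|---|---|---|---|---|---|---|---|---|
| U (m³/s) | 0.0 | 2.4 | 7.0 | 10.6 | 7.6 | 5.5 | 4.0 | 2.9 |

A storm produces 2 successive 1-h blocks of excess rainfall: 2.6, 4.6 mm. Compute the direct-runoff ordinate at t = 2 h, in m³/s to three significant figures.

By discrete convolution, Q_j = Σ (P_i / 10 mm) · U_{j−i}.
At t = 2 h (j=2): Q = (2.6/10)·7.0 + (4.6/10)·2.4 = 2.92 m³/s.

Q ≈ 2.92 m³/s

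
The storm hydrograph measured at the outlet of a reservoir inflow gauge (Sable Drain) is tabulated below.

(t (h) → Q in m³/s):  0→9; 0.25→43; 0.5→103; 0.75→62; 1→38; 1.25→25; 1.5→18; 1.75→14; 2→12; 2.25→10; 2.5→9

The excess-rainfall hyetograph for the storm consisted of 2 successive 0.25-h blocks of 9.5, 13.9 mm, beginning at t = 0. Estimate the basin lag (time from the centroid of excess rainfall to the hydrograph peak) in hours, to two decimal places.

t_L ≈ 0.23 h

Centroid of excess rainfall: t_c = Σ P_i·t̄_i / ΣP_i = 0.2735 h (block centres at 0.125, 0.375 h).
Hydrograph peak occurs at t = 0.5 h, so basin lag t_L = 0.5 − 0.2735 = 0.23 h.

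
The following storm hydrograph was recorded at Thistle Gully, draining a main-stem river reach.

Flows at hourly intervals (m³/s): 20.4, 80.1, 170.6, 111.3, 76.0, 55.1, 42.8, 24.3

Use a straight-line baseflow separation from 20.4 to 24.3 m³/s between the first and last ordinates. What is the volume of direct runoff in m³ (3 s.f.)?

Direct-runoff ordinates (Q − Q_b): 0.00, 59.14, 149.09, 89.23, 53.37, 31.91, 19.06, 0.00 m³/s.
ΣQ_DR = 401.8 m³/s.
With Δt = 1 h = 3600 s, V = ΣQ_DR · Δt = 401.8 × 3600 = 1.45 × 10^6 m³.

V ≈ 1.45 × 10^6 m³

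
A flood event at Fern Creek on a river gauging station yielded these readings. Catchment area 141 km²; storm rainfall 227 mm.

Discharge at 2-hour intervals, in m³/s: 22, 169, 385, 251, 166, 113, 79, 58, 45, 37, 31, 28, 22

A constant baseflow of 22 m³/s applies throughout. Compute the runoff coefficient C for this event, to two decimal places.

C ≈ 0.25

ΣQ_DR = 1120 m³/s; V = ΣQ_DR·Δt = 8.064 × 10^6 m³.
Runoff depth d = V / A = 57.19 mm.
C = d / P = 57.19 / 227 = 0.25.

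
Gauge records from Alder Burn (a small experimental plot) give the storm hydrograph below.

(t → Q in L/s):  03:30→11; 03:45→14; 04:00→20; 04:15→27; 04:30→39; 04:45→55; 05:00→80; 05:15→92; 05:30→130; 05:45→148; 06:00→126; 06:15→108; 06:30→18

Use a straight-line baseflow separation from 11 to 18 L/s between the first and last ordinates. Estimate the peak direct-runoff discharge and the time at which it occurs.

Subtracting baseflow gives direct-runoff ordinates: 0.00, 2.42, 7.83, 14.25, 25.67, 41.08, 65.50, 76.92, 114.33, 131.75, 109.17, 90.58, 0.00 L/s.
The maximum is 131.75 L/s, occurring at the reading for t = 05:45.

Q_p = 131.75 L/s at t = 05:45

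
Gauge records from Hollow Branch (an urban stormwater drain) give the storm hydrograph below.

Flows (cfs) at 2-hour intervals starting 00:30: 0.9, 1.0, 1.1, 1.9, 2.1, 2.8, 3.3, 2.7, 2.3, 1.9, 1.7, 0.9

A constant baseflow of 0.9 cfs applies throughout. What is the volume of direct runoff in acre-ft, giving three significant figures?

Direct-runoff ordinates (Q − Q_b): 0.0, 0.1, 0.2, 1.0, 1.2, 1.9, 2.4, 1.8, 1.4, 1.0, 0.8, 0.0 cfs.
ΣQ_DR = 11.80 cfs.
With Δt = 2 h = 7200 s, V = ΣQ_DR · Δt = 11.80 × 7200 = 85000 ft³ = 1.95 acre-ft.

V ≈ 1.95 acre-ft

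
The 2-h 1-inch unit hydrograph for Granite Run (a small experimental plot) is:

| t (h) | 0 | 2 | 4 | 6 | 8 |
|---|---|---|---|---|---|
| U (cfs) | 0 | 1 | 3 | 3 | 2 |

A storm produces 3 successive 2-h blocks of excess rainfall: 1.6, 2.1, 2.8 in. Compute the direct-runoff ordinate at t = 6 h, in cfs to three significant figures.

Q ≈ 13.9 cfs

By discrete convolution, Q_j = Σ (P_i / 1 in) · U_{j−i}.
At t = 6 h (j=3): Q = (1.6/1)·3 + (2.1/1)·3 + (2.8/1)·1 = 13.9 cfs.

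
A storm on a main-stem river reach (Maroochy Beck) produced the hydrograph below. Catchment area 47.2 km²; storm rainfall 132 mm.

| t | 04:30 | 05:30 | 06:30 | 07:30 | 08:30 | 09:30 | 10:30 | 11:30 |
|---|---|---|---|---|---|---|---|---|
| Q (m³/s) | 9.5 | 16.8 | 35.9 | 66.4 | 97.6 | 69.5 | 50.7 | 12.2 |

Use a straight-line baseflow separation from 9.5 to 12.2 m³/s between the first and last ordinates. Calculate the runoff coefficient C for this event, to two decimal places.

C ≈ 0.16

ΣQ_DR = 271.8 m³/s; V = ΣQ_DR·Δt = 9.785 × 10^5 m³.
Runoff depth d = V / A = 20.73 mm.
C = d / P = 20.73 / 132 = 0.16.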